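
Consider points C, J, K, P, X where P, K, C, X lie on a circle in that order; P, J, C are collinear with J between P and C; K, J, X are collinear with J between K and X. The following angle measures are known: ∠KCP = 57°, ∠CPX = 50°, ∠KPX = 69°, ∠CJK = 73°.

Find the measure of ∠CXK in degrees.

∠CXK = 19°

1. ∠CKX = 50°  [△KJC]
2. ∠KCX = 111°  [cyclic PKCX, opposite ∠P+∠C]
3. ∠CXK = 19°  [△KCX]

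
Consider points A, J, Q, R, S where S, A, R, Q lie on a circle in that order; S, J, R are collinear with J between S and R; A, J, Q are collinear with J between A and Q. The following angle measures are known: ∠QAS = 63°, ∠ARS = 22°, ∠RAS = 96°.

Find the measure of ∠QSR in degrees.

∠QSR = 33°

1. ∠QRS = 63°  [same arc SQ]
2. ∠RQS = 84°  [cyclic SARQ, opposite ∠A+∠Q]
3. ∠QSR = 33°  [△SRQ]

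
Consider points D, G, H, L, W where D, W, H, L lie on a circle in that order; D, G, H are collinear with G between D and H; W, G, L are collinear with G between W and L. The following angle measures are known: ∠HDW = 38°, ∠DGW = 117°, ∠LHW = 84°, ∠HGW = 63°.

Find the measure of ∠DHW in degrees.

∠DHW = 59°

1. ∠HLW = 38°  [same arc WH]
2. ∠HWL = 58°  [△WHL]
3. ∠DHW = 59°  [△WGH]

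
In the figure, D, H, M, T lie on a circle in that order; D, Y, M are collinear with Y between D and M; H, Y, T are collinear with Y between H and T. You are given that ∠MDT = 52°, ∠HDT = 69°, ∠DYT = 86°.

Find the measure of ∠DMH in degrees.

1. ∠MHT = 52°  [same arc MT]
2. ∠HYM = 86°  [vertical angles at Y]
3. ∠DMH = 42°  [△HYM]

∠DMH = 42°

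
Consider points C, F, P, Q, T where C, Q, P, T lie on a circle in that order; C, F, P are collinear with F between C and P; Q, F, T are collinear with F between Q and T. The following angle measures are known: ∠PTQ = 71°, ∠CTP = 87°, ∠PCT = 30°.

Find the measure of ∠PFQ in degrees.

1. ∠PCQ = 71°  [same arc QP]
2. ∠CQP = 93°  [cyclic CQPT, opposite ∠Q+∠T]
3. ∠PQT = 30°  [same arc PT]
4. ∠CPQ = 16°  [△CQP]
5. ∠PFQ = 134°  [△QFP]

∠PFQ = 134°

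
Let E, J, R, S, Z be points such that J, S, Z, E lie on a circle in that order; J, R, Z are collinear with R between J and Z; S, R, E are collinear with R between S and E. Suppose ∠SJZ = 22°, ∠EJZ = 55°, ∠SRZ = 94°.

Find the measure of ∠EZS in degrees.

∠EZS = 103°

1. ∠SEZ = 22°  [same arc SZ]
2. ∠ESZ = 55°  [same arc ZE]
3. ∠EZS = 103°  [△SZE]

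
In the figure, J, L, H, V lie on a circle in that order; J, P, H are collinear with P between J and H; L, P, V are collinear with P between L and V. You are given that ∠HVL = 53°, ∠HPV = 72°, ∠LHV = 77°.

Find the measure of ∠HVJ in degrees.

∠HVJ = 75°

1. ∠HLV = 50°  [△LHV]
2. ∠JHV = 55°  [△HPV]
3. ∠HJV = 50°  [same arc HV]
4. ∠HVJ = 75°  [△JHV]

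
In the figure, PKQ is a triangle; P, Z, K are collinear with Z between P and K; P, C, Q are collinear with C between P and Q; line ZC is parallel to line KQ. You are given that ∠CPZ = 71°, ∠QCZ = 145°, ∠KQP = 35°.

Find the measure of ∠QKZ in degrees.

1. ∠KPQ = 71°  [Z on PK, C on PQ]
2. ∠PKQ = 74°  [△PKQ]
3. ∠QKZ = 74°  [Z on ray KP]

∠QKZ = 74°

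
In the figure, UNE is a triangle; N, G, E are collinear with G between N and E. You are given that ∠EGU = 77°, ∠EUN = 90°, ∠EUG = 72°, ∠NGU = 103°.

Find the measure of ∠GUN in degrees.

∠GUN = 18°

1. ∠GEU = 31°  [△UGE]
2. ∠NEU = 31°  [G on ray EN]
3. ∠ENU = 59°  [△UNE]
4. ∠GNU = 59°  [G on ray NE]
5. ∠GUN = 18°  [△UNG]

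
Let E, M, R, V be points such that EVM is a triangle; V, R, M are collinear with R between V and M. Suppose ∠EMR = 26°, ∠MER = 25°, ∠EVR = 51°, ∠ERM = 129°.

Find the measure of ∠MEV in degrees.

1. ∠EMV = 26°  [R on ray MV]
2. ∠EVM = 51°  [R on ray VM]
3. ∠MEV = 103°  [△EVM]

∠MEV = 103°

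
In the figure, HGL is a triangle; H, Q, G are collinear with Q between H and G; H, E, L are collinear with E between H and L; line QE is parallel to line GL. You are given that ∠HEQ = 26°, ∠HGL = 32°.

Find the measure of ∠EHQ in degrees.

1. ∠GLH = 26°  [QE∥GL, corresponding at E]
2. ∠GHL = 122°  [△HGL]
3. ∠EHQ = 122°  [Q on HG, E on HL]

∠EHQ = 122°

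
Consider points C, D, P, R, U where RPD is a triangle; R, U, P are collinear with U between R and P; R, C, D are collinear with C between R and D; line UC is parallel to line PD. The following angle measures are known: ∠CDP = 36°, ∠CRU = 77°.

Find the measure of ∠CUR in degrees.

∠CUR = 67°

1. ∠PDR = 36°  [C on ray DR]
2. ∠DRP = 77°  [U on RP, C on RD]
3. ∠DPR = 67°  [△RPD]
4. ∠CUR = 67°  [UC∥PD, corresponding at U]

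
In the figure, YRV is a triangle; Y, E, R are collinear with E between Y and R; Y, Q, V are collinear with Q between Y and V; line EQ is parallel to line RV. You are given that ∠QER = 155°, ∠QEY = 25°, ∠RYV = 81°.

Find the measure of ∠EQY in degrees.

1. ∠VRY = 25°  [EQ∥RV, corresponding at E]
2. ∠RVY = 74°  [△YRV]
3. ∠EQY = 74°  [EQ∥RV, corresponding at Q]

∠EQY = 74°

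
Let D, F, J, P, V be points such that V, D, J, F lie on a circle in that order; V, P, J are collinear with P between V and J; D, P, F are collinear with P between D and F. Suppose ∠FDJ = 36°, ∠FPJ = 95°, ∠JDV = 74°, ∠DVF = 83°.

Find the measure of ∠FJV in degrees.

1. ∠FVJ = 36°  [same arc JF]
2. ∠JFV = 106°  [cyclic VDJF, opposite ∠D+∠F]
3. ∠FJV = 38°  [△VJF]

∠FJV = 38°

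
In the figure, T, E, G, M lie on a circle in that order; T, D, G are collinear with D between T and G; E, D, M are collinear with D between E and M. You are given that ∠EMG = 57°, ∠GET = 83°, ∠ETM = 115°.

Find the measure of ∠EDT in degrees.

∠EDT = 98°

1. ∠ETG = 57°  [same arc EG]
2. ∠EGT = 40°  [△TEG]
3. ∠EMT = 40°  [same arc TE]
4. ∠MET = 25°  [△TEM]
5. ∠EDT = 98°  [△TDE]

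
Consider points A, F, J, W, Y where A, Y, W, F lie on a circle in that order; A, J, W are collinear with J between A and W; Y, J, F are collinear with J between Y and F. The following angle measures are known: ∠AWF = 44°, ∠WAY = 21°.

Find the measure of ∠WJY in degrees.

∠WJY = 65°

1. ∠AYF = 44°  [same arc AF]
2. ∠AJY = 115°  [△AJY]
3. ∠WJY = 65°  [linear pair at J on AW]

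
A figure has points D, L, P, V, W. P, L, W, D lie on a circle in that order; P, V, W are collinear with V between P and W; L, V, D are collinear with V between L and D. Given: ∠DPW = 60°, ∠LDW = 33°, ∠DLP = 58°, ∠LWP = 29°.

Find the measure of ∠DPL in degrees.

1. ∠DLW = 60°  [same arc WD]
2. ∠DWL = 87°  [△LWD]
3. ∠DPL = 93°  [cyclic PLWD, opposite ∠P+∠W]

∠DPL = 93°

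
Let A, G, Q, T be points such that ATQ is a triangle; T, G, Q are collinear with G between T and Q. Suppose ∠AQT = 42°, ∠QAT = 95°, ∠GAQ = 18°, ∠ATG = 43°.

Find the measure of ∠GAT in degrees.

1. ∠AQG = 42°  [G on ray QT]
2. ∠AGQ = 120°  [△AGQ]
3. ∠AGT = 60°  [linear pair at G on TQ]
4. ∠GAT = 77°  [△ATG]

∠GAT = 77°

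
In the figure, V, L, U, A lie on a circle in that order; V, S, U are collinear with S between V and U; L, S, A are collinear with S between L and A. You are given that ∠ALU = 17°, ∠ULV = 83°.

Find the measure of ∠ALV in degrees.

∠ALV = 66°

1. ∠AVU = 17°  [same arc UA]
2. ∠UAV = 97°  [cyclic VLUA, opposite ∠L+∠A]
3. ∠AUV = 66°  [△VUA]
4. ∠ALV = 66°  [same arc VA]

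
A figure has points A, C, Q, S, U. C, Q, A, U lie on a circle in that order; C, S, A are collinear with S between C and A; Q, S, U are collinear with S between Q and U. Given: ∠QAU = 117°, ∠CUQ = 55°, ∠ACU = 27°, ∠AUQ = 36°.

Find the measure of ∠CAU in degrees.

1. ∠QCU = 63°  [cyclic CQAU, opposite ∠C+∠A]
2. ∠CQU = 62°  [△CQU]
3. ∠CAU = 62°  [same arc CU]

∠CAU = 62°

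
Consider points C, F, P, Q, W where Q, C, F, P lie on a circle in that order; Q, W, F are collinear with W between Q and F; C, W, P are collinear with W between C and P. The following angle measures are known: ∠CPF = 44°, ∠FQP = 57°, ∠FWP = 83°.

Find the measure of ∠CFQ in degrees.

∠CFQ = 26°

1. ∠CQF = 44°  [same arc CF]
2. ∠PFQ = 53°  [△FWP]
3. ∠FPQ = 70°  [△QFP]
4. ∠FCQ = 110°  [cyclic QCFP, opposite ∠C+∠P]
5. ∠CFQ = 26°  [△QCF]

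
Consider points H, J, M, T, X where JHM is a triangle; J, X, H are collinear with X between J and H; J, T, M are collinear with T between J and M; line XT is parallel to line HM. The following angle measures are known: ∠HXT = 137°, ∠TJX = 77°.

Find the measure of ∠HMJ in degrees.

1. ∠JXT = 43°  [linear pair at X on JH]
2. ∠JTX = 60°  [△JXT]
3. ∠HMJ = 60°  [XT∥HM, corresponding at T]

∠HMJ = 60°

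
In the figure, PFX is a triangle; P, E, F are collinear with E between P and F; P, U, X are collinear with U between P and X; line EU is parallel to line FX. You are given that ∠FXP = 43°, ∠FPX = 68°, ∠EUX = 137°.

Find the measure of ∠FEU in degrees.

∠FEU = 111°

1. ∠PFX = 69°  [△PFX]
2. ∠PEU = 69°  [EU∥FX, corresponding at E]
3. ∠FEU = 111°  [linear pair at E on PF]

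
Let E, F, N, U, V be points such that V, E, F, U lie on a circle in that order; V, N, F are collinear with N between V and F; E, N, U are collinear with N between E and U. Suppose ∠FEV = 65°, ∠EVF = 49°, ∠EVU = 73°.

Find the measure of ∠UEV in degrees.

∠UEV = 41°

1. ∠EFV = 66°  [△VEF]
2. ∠EUV = 66°  [same arc VE]
3. ∠UEV = 41°  [△VEU]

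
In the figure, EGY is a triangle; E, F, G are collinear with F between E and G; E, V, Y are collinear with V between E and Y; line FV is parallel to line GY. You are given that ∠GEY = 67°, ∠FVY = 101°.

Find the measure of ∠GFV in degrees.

∠GFV = 146°

1. ∠FEV = 67°  [F on EG, V on EY]
2. ∠EVF = 79°  [linear pair at V on EY]
3. ∠EFV = 34°  [△EFV]
4. ∠GFV = 146°  [linear pair at F on EG]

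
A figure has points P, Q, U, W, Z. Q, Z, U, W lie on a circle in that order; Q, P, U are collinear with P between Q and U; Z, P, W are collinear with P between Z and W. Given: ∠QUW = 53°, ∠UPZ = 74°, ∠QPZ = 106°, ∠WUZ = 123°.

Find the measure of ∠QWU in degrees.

∠QWU = 91°

1. ∠QZW = 53°  [same arc QW]
2. ∠QPW = 74°  [vertical angles at P]
3. ∠WQZ = 57°  [cyclic QZUW, opposite ∠Q+∠U]
4. ∠QWZ = 70°  [△QZW]
5. ∠UQW = 36°  [△QPW]
6. ∠QWU = 91°  [△QUW]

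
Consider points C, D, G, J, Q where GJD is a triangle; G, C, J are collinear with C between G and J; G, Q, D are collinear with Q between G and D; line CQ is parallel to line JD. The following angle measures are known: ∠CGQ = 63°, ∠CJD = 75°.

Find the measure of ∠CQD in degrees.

∠CQD = 138°

1. ∠DGJ = 63°  [C on GJ, Q on GD]
2. ∠DJG = 75°  [C on ray JG]
3. ∠GDJ = 42°  [△GJD]
4. ∠CQG = 42°  [CQ∥JD, corresponding at Q]
5. ∠CQD = 138°  [linear pair at Q on GD]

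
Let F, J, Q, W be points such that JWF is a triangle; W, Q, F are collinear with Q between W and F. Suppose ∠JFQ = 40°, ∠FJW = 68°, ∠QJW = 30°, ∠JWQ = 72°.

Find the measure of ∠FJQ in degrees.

1. ∠JQW = 78°  [△JWQ]
2. ∠FQJ = 102°  [linear pair at Q on WF]
3. ∠FJQ = 38°  [△JQF]

∠FJQ = 38°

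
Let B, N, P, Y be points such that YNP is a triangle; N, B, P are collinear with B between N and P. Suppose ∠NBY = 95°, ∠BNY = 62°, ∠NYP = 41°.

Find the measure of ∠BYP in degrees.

1. ∠PBY = 85°  [linear pair at B on NP]
2. ∠PNY = 62°  [B on ray NP]
3. ∠NPY = 77°  [△YNP]
4. ∠BPY = 77°  [B on ray PN]
5. ∠BYP = 18°  [△YBP]

∠BYP = 18°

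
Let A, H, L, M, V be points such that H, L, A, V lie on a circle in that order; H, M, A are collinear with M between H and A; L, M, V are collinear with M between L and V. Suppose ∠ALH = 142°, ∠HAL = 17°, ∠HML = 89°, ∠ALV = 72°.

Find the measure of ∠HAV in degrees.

∠HAV = 70°

1. ∠AVH = 38°  [cyclic HLAV, opposite ∠L+∠V]
2. ∠AHV = 72°  [same arc AV]
3. ∠HAV = 70°  [△HAV]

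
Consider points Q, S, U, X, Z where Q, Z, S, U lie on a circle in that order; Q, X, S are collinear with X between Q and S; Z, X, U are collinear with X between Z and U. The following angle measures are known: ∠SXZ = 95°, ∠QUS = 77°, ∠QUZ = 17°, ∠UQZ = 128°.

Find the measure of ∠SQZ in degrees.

1. ∠QXZ = 85°  [linear pair at X on QS]
2. ∠QZU = 35°  [△QZU]
3. ∠SQZ = 60°  [△QXZ]

∠SQZ = 60°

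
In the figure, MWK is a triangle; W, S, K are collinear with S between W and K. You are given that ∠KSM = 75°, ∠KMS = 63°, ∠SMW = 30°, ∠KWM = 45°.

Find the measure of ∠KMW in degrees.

1. ∠MKS = 42°  [△MSK]
2. ∠MKW = 42°  [S on ray KW]
3. ∠KMW = 93°  [△MWK]

∠KMW = 93°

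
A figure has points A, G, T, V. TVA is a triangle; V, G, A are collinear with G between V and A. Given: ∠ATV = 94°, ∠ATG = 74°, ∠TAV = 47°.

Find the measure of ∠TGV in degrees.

1. ∠GAT = 47°  [G on ray AV]
2. ∠AGT = 59°  [△TGA]
3. ∠TGV = 121°  [linear pair at G on VA]

∠TGV = 121°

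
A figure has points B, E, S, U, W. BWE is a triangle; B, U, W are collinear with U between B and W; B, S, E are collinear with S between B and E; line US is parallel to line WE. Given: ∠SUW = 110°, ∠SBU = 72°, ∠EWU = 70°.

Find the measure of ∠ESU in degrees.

∠ESU = 142°

1. ∠BUS = 70°  [linear pair at U on BW]
2. ∠BSU = 38°  [△BUS]
3. ∠ESU = 142°  [linear pair at S on BE]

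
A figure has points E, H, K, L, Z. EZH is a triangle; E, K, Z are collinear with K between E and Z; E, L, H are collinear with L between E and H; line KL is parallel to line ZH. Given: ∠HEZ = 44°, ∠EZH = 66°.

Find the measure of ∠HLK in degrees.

∠HLK = 110°

1. ∠EHZ = 70°  [△EZH]
2. ∠ELK = 70°  [KL∥ZH, corresponding at L]
3. ∠HLK = 110°  [linear pair at L on EH]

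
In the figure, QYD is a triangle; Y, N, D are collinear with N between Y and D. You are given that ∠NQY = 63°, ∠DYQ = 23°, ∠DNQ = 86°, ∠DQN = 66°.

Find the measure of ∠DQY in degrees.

1. ∠NDQ = 28°  [△QND]
2. ∠QDY = 28°  [N on ray DY]
3. ∠DQY = 129°  [△QYD]

∠DQY = 129°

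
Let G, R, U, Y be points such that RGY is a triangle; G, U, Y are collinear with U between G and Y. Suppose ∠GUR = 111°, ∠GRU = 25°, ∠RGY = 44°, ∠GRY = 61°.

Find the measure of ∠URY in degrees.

∠URY = 36°

1. ∠RUY = 69°  [linear pair at U on GY]
2. ∠GYR = 75°  [△RGY]
3. ∠RYU = 75°  [U on ray YG]
4. ∠URY = 36°  [△RUY]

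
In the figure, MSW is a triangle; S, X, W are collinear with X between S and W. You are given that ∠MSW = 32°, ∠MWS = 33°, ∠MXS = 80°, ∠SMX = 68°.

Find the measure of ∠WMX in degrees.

1. ∠MWX = 33°  [X on ray WS]
2. ∠MXW = 100°  [linear pair at X on SW]
3. ∠WMX = 47°  [△MXW]

∠WMX = 47°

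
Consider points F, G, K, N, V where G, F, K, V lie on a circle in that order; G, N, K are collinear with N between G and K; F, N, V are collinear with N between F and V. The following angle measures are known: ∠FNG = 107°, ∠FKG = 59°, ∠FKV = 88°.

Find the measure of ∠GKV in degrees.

1. ∠KNV = 107°  [vertical angles at N]
2. ∠FNK = 73°  [linear pair at N on GK]
3. ∠KFV = 48°  [△FNK]
4. ∠FVK = 44°  [△FKV]
5. ∠GKV = 29°  [△KNV]

∠GKV = 29°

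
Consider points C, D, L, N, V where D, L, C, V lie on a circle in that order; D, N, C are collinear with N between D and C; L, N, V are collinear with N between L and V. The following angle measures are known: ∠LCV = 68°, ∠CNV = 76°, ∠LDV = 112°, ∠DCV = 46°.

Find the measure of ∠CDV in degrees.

∠CDV = 54°

1. ∠CVL = 58°  [△CNV]
2. ∠CLV = 54°  [△LCV]
3. ∠CDV = 54°  [same arc CV]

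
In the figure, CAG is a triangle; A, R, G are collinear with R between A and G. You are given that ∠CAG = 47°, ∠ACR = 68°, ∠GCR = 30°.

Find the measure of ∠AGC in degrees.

∠AGC = 35°

1. ∠CAR = 47°  [R on ray AG]
2. ∠ARC = 65°  [△CAR]
3. ∠CRG = 115°  [linear pair at R on AG]
4. ∠CGR = 35°  [△CRG]
5. ∠AGC = 35°  [R on ray GA]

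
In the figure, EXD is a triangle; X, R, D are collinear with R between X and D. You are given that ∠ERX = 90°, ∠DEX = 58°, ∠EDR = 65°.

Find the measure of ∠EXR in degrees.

1. ∠EDX = 65°  [R on ray DX]
2. ∠DXE = 57°  [△EXD]
3. ∠EXR = 57°  [R on ray XD]

∠EXR = 57°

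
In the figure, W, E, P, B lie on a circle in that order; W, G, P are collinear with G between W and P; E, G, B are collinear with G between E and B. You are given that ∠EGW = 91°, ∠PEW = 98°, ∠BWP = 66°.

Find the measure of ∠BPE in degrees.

1. ∠BGP = 91°  [vertical angles at G]
2. ∠PBW = 82°  [cyclic WEPB, opposite ∠E+∠B]
3. ∠BEP = 66°  [same arc PB]
4. ∠BPW = 32°  [△WPB]
5. ∠EBP = 57°  [△PGB]
6. ∠BPE = 57°  [△EPB]

∠BPE = 57°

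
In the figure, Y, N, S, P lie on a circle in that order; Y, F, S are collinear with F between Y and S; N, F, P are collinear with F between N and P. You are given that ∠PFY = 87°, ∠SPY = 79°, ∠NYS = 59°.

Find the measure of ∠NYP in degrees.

1. ∠NFS = 87°  [vertical angles at F]
2. ∠SNY = 101°  [cyclic YNSP, opposite ∠N+∠P]
3. ∠NPS = 59°  [same arc NS]
4. ∠NSY = 20°  [△YNS]
5. ∠PNS = 73°  [△NFS]
6. ∠NSP = 48°  [△NSP]
7. ∠NYP = 132°  [cyclic YNSP, opposite ∠Y+∠S]

∠NYP = 132°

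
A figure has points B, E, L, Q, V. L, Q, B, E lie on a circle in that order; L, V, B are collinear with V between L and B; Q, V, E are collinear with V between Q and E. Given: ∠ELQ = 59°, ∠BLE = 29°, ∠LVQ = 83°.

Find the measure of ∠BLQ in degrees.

∠BLQ = 30°

1. ∠EBQ = 121°  [cyclic LQBE, opposite ∠L+∠B]
2. ∠BQE = 29°  [same arc BE]
3. ∠BEQ = 30°  [△QBE]
4. ∠BLQ = 30°  [same arc QB]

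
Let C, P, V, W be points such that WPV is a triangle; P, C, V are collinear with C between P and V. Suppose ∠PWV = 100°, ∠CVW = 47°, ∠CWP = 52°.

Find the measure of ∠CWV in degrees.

∠CWV = 48°

1. ∠PVW = 47°  [C on ray VP]
2. ∠VPW = 33°  [△WPV]
3. ∠CPW = 33°  [C on ray PV]
4. ∠PCW = 95°  [△WPC]
5. ∠VCW = 85°  [linear pair at C on PV]
6. ∠CWV = 48°  [△WCV]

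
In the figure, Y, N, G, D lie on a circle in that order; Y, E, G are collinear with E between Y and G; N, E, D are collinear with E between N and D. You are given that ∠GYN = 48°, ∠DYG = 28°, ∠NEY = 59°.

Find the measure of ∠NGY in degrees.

1. ∠DNG = 28°  [same arc GD]
2. ∠GEN = 121°  [linear pair at E on YG]
3. ∠NGY = 31°  [△NEG]

∠NGY = 31°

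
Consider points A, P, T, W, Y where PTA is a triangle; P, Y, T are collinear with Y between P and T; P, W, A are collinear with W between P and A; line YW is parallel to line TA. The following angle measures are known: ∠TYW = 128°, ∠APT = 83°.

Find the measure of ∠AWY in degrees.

∠AWY = 135°

1. ∠PYW = 52°  [linear pair at Y on PT]
2. ∠WPY = 83°  [Y on PT, W on PA]
3. ∠PWY = 45°  [△PYW]
4. ∠AWY = 135°  [linear pair at W on PA]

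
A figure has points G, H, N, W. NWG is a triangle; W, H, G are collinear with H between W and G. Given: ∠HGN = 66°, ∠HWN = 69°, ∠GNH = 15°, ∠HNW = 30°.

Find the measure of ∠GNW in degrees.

1. ∠NGW = 66°  [H on ray GW]
2. ∠GWN = 69°  [H on ray WG]
3. ∠GNW = 45°  [△NWG]

∠GNW = 45°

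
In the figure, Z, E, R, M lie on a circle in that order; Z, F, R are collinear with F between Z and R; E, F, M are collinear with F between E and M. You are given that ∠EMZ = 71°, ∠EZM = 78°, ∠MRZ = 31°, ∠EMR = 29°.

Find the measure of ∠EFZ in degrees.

1. ∠MEZ = 31°  [△ZEM]
2. ∠EZR = 29°  [same arc ER]
3. ∠EFZ = 120°  [△ZFE]

∠EFZ = 120°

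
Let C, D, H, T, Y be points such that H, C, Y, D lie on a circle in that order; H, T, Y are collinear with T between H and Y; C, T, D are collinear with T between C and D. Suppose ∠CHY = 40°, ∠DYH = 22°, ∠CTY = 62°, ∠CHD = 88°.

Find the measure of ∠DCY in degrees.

1. ∠CDY = 40°  [same arc CY]
2. ∠CYD = 92°  [cyclic HCYD, opposite ∠H+∠Y]
3. ∠DCY = 48°  [△CYD]

∠DCY = 48°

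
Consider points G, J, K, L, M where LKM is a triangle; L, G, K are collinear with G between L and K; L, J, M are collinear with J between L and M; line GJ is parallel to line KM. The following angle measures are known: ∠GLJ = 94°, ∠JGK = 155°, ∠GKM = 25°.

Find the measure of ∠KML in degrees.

1. ∠KLM = 94°  [G on LK, J on LM]
2. ∠LKM = 25°  [G on ray KL]
3. ∠KML = 61°  [△LKM]

∠KML = 61°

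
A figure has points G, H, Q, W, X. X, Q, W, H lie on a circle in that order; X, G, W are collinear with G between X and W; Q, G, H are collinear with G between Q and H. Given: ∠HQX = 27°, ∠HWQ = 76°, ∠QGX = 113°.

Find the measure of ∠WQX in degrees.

∠WQX = 91°

1. ∠QXW = 40°  [△XGQ]
2. ∠HXQ = 104°  [cyclic XQWH, opposite ∠X+∠W]
3. ∠QHX = 49°  [△XQH]
4. ∠QWX = 49°  [same arc XQ]
5. ∠WQX = 91°  [△XQW]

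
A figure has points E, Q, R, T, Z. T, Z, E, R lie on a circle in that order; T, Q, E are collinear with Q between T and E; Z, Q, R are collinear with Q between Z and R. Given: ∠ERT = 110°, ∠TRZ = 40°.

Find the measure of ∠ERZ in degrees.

1. ∠EZT = 70°  [cyclic TZER, opposite ∠Z+∠R]
2. ∠TEZ = 40°  [same arc TZ]
3. ∠ETZ = 70°  [△TZE]
4. ∠ERZ = 70°  [same arc ZE]

∠ERZ = 70°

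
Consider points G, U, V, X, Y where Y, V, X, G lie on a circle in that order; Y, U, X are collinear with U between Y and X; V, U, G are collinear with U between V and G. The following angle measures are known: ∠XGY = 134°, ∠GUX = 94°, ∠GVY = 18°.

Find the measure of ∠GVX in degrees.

1. ∠XVY = 46°  [cyclic YVXG, opposite ∠V+∠G]
2. ∠VUY = 94°  [vertical angles at U]
3. ∠VYX = 68°  [△YUV]
4. ∠VXY = 66°  [△YVX]
5. ∠VUX = 86°  [linear pair at U on YX]
6. ∠GVX = 28°  [△VUX]

∠GVX = 28°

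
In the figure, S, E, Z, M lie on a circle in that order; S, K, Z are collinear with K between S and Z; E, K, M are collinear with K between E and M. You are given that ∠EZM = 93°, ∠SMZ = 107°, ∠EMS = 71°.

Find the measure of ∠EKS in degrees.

1. ∠ESM = 87°  [cyclic SEZM, opposite ∠S+∠Z]
2. ∠SEZ = 73°  [cyclic SEZM, opposite ∠E+∠M]
3. ∠EZS = 71°  [same arc SE]
4. ∠MES = 22°  [△SEM]
5. ∠ESZ = 36°  [△SEZ]
6. ∠EKS = 122°  [△SKE]

∠EKS = 122°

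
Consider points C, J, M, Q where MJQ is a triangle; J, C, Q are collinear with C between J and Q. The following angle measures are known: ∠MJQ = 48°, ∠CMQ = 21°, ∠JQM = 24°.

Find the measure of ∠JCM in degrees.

∠JCM = 45°

1. ∠CQM = 24°  [C on ray QJ]
2. ∠MCQ = 135°  [△MCQ]
3. ∠JCM = 45°  [linear pair at C on JQ]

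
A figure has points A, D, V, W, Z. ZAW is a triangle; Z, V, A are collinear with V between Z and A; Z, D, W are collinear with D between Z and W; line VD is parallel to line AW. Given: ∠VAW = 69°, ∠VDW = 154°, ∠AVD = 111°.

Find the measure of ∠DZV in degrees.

1. ∠VDZ = 26°  [linear pair at D on ZW]
2. ∠DVZ = 69°  [linear pair at V on ZA]
3. ∠DZV = 85°  [△ZVD]

∠DZV = 85°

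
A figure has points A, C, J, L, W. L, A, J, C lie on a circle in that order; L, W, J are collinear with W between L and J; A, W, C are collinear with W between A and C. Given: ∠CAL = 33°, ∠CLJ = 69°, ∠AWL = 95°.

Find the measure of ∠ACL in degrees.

∠ACL = 26°

1. ∠CAJ = 69°  [same arc JC]
2. ∠AWJ = 85°  [linear pair at W on LJ]
3. ∠AJL = 26°  [△AWJ]
4. ∠ACL = 26°  [same arc LA]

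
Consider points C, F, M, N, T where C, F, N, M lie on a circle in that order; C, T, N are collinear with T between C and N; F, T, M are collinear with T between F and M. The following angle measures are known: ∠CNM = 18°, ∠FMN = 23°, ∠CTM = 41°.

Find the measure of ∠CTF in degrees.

1. ∠CFM = 18°  [same arc CM]
2. ∠FCN = 23°  [same arc FN]
3. ∠CTF = 139°  [△CTF]

∠CTF = 139°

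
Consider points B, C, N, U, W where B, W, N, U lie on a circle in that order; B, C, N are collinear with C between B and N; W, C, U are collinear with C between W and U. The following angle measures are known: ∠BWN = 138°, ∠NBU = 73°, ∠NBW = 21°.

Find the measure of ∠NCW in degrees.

∠NCW = 86°

1. ∠BNW = 21°  [△BWN]
2. ∠NWU = 73°  [same arc NU]
3. ∠NCW = 86°  [△WCN]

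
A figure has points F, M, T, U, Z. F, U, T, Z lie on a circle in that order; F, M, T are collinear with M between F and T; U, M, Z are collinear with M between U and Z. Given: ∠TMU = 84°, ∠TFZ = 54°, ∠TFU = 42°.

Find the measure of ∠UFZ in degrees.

1. ∠FMZ = 84°  [vertical angles at M]
2. ∠FMU = 96°  [linear pair at M on FT]
3. ∠FZU = 42°  [△FMZ]
4. ∠FUZ = 42°  [△FMU]
5. ∠UFZ = 96°  [△FUZ]

∠UFZ = 96°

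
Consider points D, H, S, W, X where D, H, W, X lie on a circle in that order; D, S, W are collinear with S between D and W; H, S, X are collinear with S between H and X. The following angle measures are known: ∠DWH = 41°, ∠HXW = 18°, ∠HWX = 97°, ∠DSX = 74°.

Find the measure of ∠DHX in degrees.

1. ∠DXH = 41°  [same arc DH]
2. ∠HDX = 83°  [cyclic DHWX, opposite ∠D+∠W]
3. ∠DHX = 56°  [△DHX]

∠DHX = 56°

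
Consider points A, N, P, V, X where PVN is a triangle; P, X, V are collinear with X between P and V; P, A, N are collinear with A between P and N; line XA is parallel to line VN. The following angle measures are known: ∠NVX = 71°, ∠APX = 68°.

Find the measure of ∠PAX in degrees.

∠PAX = 41°

1. ∠NVP = 71°  [X on ray VP]
2. ∠NPV = 68°  [X on PV, A on PN]
3. ∠PNV = 41°  [△PVN]
4. ∠PAX = 41°  [XA∥VN, corresponding at A]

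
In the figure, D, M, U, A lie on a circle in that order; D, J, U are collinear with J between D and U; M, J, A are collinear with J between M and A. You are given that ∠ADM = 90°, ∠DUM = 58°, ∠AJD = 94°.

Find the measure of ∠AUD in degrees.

∠AUD = 32°

1. ∠DAM = 58°  [same arc DM]
2. ∠AMD = 32°  [△DMA]
3. ∠AUD = 32°  [same arc DA]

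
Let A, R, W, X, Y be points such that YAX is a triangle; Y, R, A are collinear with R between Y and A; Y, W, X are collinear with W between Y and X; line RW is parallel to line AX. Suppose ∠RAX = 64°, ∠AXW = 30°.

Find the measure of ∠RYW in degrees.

∠RYW = 86°

1. ∠XAY = 64°  [R on ray AY]
2. ∠AXY = 30°  [W on ray XY]
3. ∠AYX = 86°  [△YAX]
4. ∠RYW = 86°  [R on YA, W on YX]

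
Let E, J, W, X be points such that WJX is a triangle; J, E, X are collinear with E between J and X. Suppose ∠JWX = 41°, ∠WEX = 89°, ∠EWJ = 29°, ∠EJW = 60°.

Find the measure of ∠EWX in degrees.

1. ∠WJX = 60°  [E on ray JX]
2. ∠JXW = 79°  [△WJX]
3. ∠EXW = 79°  [E on ray XJ]
4. ∠EWX = 12°  [△WEX]

∠EWX = 12°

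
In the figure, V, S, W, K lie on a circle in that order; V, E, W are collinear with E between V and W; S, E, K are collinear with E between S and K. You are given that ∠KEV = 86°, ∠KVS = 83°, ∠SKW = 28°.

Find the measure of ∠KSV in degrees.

∠KSV = 58°

1. ∠SEW = 86°  [vertical angles at E]
2. ∠SVW = 28°  [same arc SW]
3. ∠SEV = 94°  [linear pair at E on VW]
4. ∠KSV = 58°  [△VES]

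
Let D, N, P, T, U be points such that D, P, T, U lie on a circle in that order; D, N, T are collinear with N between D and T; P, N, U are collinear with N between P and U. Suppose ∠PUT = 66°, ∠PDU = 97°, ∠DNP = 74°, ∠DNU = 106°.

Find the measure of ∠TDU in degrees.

∠TDU = 31°

1. ∠PTU = 83°  [cyclic DPTU, opposite ∠D+∠T]
2. ∠TPU = 31°  [△PTU]
3. ∠TDU = 31°  [same arc TU]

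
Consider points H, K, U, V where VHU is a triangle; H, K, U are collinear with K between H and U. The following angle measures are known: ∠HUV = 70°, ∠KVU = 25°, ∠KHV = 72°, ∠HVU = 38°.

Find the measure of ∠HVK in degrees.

1. ∠KUV = 70°  [K on ray UH]
2. ∠UKV = 85°  [△VKU]
3. ∠HKV = 95°  [linear pair at K on HU]
4. ∠HVK = 13°  [△VHK]

∠HVK = 13°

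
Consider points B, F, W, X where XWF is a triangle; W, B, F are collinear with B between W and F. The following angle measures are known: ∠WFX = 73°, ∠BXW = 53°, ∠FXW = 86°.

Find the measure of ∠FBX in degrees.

∠FBX = 74°

1. ∠FWX = 21°  [△XWF]
2. ∠BWX = 21°  [B on ray WF]
3. ∠WBX = 106°  [△XWB]
4. ∠FBX = 74°  [linear pair at B on WF]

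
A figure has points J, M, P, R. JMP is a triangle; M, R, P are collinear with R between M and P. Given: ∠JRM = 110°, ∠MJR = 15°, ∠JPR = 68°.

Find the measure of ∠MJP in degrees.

∠MJP = 57°

1. ∠JMR = 55°  [△JMR]
2. ∠JPM = 68°  [R on ray PM]
3. ∠JMP = 55°  [R on ray MP]
4. ∠MJP = 57°  [△JMP]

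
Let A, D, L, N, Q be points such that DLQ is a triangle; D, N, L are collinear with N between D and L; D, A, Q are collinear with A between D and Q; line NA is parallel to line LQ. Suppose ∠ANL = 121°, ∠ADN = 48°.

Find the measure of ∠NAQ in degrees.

1. ∠AND = 59°  [linear pair at N on DL]
2. ∠DAN = 73°  [△DNA]
3. ∠NAQ = 107°  [linear pair at A on DQ]

∠NAQ = 107°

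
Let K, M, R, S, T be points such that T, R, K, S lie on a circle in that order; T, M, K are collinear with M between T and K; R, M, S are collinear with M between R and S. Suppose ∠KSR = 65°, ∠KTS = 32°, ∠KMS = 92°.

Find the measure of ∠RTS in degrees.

1. ∠KTR = 65°  [same arc RK]
2. ∠RMT = 92°  [vertical angles at M]
3. ∠SMT = 88°  [linear pair at M on TK]
4. ∠SRT = 23°  [△TMR]
5. ∠RST = 60°  [△TMS]
6. ∠RTS = 97°  [△TRS]

∠RTS = 97°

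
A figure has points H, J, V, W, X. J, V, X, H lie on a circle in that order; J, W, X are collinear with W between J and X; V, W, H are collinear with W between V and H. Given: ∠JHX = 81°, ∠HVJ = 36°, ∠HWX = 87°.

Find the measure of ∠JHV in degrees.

1. ∠HXJ = 36°  [same arc JH]
2. ∠HWJ = 93°  [linear pair at W on JX]
3. ∠HJX = 63°  [△JXH]
4. ∠JHV = 24°  [△JWH]

∠JHV = 24°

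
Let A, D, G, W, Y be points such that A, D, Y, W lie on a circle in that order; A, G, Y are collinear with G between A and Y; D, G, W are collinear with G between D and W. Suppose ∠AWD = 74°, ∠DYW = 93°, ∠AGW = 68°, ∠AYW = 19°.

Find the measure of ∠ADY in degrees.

1. ∠WAY = 38°  [△AGW]
2. ∠AWY = 123°  [△AYW]
3. ∠ADY = 57°  [cyclic ADYW, opposite ∠D+∠W]

∠ADY = 57°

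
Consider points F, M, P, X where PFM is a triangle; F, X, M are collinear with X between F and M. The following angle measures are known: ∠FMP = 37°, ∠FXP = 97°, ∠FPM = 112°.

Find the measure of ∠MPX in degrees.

∠MPX = 60°

1. ∠PMX = 37°  [X on ray MF]
2. ∠MXP = 83°  [linear pair at X on FM]
3. ∠MPX = 60°  [△PXM]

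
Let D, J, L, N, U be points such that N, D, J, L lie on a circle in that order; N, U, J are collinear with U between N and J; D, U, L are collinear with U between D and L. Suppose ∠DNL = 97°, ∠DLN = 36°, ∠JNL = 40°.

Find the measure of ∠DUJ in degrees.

∠DUJ = 104°

1. ∠DJN = 36°  [same arc ND]
2. ∠JDL = 40°  [same arc JL]
3. ∠DUJ = 104°  [△DUJ]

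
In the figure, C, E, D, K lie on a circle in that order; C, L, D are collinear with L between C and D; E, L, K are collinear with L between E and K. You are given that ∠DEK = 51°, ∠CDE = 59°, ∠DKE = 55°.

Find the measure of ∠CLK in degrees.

∠CLK = 70°

1. ∠DCK = 51°  [same arc DK]
2. ∠CKE = 59°  [same arc CE]
3. ∠CLK = 70°  [△CLK]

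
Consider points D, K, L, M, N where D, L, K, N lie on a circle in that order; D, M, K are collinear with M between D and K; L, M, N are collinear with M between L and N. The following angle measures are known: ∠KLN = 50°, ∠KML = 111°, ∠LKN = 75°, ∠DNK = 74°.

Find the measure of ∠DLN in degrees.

1. ∠KNL = 55°  [△LKN]
2. ∠DML = 69°  [linear pair at M on DK]
3. ∠KDL = 55°  [same arc LK]
4. ∠DLN = 56°  [△DML]

∠DLN = 56°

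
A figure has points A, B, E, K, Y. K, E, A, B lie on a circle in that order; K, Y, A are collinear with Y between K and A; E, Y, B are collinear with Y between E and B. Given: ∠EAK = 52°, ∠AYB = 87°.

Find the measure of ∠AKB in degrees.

∠AKB = 35°

1. ∠EBK = 52°  [same arc KE]
2. ∠BYK = 93°  [linear pair at Y on KA]
3. ∠AKB = 35°  [△KYB]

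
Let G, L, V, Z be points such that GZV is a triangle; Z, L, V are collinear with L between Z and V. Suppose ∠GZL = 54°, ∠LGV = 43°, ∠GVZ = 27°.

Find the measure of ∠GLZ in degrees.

1. ∠GVL = 27°  [L on ray VZ]
2. ∠GLV = 110°  [△GLV]
3. ∠GLZ = 70°  [linear pair at L on ZV]

∠GLZ = 70°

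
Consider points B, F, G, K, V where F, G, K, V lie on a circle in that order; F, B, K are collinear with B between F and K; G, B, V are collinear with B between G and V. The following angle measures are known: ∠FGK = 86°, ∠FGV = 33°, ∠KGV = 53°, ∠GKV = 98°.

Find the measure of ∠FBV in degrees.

1. ∠FKV = 33°  [same arc FV]
2. ∠GVK = 29°  [△GKV]
3. ∠KBV = 118°  [△KBV]
4. ∠FBV = 62°  [linear pair at B on FK]

∠FBV = 62°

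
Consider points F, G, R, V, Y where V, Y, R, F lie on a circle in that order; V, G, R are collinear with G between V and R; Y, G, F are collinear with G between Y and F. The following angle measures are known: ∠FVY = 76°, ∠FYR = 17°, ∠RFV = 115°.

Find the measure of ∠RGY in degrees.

1. ∠FRY = 104°  [cyclic VYRF, opposite ∠V+∠R]
2. ∠RFY = 59°  [△YRF]
3. ∠RYV = 65°  [cyclic VYRF, opposite ∠Y+∠F]
4. ∠RVY = 59°  [same arc YR]
5. ∠VRY = 56°  [△VYR]
6. ∠RGY = 107°  [△YGR]

∠RGY = 107°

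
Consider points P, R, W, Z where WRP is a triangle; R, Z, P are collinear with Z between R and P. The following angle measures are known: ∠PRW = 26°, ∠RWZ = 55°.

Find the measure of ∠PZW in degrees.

1. ∠WRZ = 26°  [Z on ray RP]
2. ∠RZW = 99°  [△WRZ]
3. ∠PZW = 81°  [linear pair at Z on RP]

∠PZW = 81°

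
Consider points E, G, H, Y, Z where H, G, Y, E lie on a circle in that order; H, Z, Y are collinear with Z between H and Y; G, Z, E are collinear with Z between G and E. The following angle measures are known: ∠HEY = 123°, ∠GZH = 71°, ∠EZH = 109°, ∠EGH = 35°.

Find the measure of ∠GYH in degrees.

∠GYH = 49°

1. ∠HGY = 57°  [cyclic HGYE, opposite ∠G+∠E]
2. ∠GHY = 74°  [△HZG]
3. ∠GYH = 49°  [△HGY]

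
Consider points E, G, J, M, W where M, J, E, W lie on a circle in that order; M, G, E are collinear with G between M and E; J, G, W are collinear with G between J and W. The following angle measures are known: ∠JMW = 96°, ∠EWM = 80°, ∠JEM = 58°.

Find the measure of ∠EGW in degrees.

1. ∠EJM = 100°  [cyclic MJEW, opposite ∠J+∠W]
2. ∠JWM = 58°  [same arc MJ]
3. ∠EMJ = 22°  [△MJE]
4. ∠MJW = 26°  [△MJW]
5. ∠EWJ = 22°  [same arc JE]
6. ∠MEW = 26°  [same arc MW]
7. ∠EGW = 132°  [△EGW]

∠EGW = 132°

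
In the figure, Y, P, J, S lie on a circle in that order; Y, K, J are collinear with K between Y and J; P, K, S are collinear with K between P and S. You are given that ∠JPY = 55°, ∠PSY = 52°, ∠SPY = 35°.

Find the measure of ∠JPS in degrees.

∠JPS = 20°

1. ∠JSY = 125°  [cyclic YPJS, opposite ∠P+∠S]
2. ∠SJY = 35°  [same arc YS]
3. ∠JYS = 20°  [△YJS]
4. ∠JPS = 20°  [same arc JS]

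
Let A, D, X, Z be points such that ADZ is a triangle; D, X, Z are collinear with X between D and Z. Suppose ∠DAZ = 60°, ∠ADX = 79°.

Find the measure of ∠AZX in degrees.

1. ∠ADZ = 79°  [X on ray DZ]
2. ∠AZD = 41°  [△ADZ]
3. ∠AZX = 41°  [X on ray ZD]

∠AZX = 41°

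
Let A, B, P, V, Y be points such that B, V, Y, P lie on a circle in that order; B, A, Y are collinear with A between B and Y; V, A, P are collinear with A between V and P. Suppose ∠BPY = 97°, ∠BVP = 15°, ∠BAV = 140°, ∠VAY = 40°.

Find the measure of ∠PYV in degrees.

∠PYV = 87°

1. ∠BVY = 83°  [cyclic BVYP, opposite ∠V+∠P]
2. ∠BYP = 15°  [same arc BP]
3. ∠VBY = 25°  [△BAV]
4. ∠PAY = 140°  [vertical angles at A]
5. ∠BYV = 72°  [△BVY]
6. ∠VPY = 25°  [△YAP]
7. ∠PVY = 68°  [△VAY]
8. ∠PYV = 87°  [△VYP]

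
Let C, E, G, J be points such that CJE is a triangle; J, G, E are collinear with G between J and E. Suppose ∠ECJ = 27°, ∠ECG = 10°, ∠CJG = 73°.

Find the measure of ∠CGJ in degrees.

∠CGJ = 90°

1. ∠CJE = 73°  [G on ray JE]
2. ∠CEJ = 80°  [△CJE]
3. ∠CEG = 80°  [G on ray EJ]
4. ∠CGE = 90°  [△CGE]
5. ∠CGJ = 90°  [linear pair at G on JE]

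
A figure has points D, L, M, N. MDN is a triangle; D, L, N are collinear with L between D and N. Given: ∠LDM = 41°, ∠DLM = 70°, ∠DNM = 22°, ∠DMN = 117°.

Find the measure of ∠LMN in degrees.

1. ∠MLN = 110°  [linear pair at L on DN]
2. ∠LNM = 22°  [L on ray ND]
3. ∠LMN = 48°  [△MLN]

∠LMN = 48°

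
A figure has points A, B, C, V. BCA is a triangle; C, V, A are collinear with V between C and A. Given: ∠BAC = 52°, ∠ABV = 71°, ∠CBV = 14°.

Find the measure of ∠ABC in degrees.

∠ABC = 85°

1. ∠BAV = 52°  [V on ray AC]
2. ∠AVB = 57°  [△BVA]
3. ∠BVC = 123°  [linear pair at V on CA]
4. ∠BCV = 43°  [△BCV]
5. ∠ACB = 43°  [V on ray CA]
6. ∠ABC = 85°  [△BCA]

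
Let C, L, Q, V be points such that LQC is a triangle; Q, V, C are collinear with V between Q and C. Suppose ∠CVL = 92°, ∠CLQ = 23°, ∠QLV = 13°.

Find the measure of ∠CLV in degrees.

1. ∠LVQ = 88°  [linear pair at V on QC]
2. ∠LQV = 79°  [△LQV]
3. ∠CQL = 79°  [V on ray QC]
4. ∠LCQ = 78°  [△LQC]
5. ∠LCV = 78°  [V on ray CQ]
6. ∠CLV = 10°  [△LVC]

∠CLV = 10°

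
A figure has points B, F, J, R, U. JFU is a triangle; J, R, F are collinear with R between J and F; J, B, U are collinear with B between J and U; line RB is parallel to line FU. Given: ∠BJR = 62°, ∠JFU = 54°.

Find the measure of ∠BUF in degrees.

∠BUF = 64°

1. ∠FJU = 62°  [R on JF, B on JU]
2. ∠FUJ = 64°  [△JFU]
3. ∠BUF = 64°  [B on ray UJ]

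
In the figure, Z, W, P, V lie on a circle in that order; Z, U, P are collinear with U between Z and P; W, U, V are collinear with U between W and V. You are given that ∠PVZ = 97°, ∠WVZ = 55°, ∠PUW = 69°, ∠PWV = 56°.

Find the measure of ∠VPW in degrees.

1. ∠PWZ = 83°  [cyclic ZWPV, opposite ∠W+∠V]
2. ∠WPZ = 55°  [same arc ZW]
3. ∠PZW = 42°  [△ZWP]
4. ∠PVW = 42°  [same arc WP]
5. ∠VPW = 82°  [△WPV]

∠VPW = 82°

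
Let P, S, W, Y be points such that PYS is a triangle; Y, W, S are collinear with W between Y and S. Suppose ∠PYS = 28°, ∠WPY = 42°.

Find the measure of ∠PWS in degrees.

∠PWS = 70°

1. ∠PYW = 28°  [W on ray YS]
2. ∠PWY = 110°  [△PYW]
3. ∠PWS = 70°  [linear pair at W on YS]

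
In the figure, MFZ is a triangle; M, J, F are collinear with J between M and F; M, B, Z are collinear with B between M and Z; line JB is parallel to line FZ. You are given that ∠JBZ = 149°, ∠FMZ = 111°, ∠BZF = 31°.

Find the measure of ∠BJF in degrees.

∠BJF = 142°

1. ∠JBM = 31°  [linear pair at B on MZ]
2. ∠BMJ = 111°  [J on MF, B on MZ]
3. ∠BJM = 38°  [△MJB]
4. ∠BJF = 142°  [linear pair at J on MF]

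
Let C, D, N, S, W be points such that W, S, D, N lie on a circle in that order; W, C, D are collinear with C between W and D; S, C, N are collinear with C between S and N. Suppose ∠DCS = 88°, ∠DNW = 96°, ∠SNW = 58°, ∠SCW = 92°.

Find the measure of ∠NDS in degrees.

∠NDS = 108°

1. ∠NCW = 88°  [vertical angles at C]
2. ∠SDW = 58°  [same arc WS]
3. ∠DWN = 34°  [△WCN]
4. ∠DCN = 92°  [vertical angles at C]
5. ∠DSN = 34°  [△SCD]
6. ∠NDW = 50°  [△WDN]
7. ∠DNS = 38°  [△DCN]
8. ∠NDS = 108°  [△SDN]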